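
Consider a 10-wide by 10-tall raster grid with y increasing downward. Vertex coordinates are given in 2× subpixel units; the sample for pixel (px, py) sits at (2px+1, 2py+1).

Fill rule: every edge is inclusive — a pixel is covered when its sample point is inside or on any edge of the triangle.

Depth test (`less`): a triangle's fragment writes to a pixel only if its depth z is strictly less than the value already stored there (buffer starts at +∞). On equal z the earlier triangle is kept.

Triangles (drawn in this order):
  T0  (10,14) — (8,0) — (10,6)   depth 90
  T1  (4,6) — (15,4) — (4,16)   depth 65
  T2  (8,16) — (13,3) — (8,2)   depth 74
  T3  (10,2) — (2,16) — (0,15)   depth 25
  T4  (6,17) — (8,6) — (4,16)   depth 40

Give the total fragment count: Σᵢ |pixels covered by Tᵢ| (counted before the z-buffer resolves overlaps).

T0:
  2·area = 16
  edge (10, 14)→(8, 0): d=(-2,-14) inclusive
  edge (8, 0)→(10, 6): d=(2,6) inclusive
  edge (10, 6)→(10, 14): d=(0,8) inclusive
    (4,1)@(9, 3): e=[8,0,8] → X  [on edge]
    (5,1)@(11, 3): e=[36,-12,-8] → .
    (4,2)@(9, 5): e=[4,4,8] → X
    (5,2)@(11, 5): e=[32,-8,-8] → .
    (4,3)@(9, 7): e=[0,8,8] → X  [on edge]
    (5,3)@(11, 7): e=[28,-4,-8] → .
    (4,4)@(9, 9): e=[-4,12,8] → .
    (5,4)@(11, 9): e=[24,0,-8] → .  [on edge]
    (6,7)@(13, 15): e=[40,0,-24] → .  [on edge]
  covered (3 px):
    . . . . . . . . . .
    . . . . X . . . . .
    . . . . X . . . . .
    . . . . X . . . . .
    . . . . . . . . . .
    . . . . . . . . . .
    . . . . . . . . . .
    . . . . . . . . . .
    . . . . . . . . . .
    . . . . . . . . . .
T1:
  2·area = 110
  edge (4, 6)→(15, 4): d=(11,-2) inclusive
  edge (15, 4)→(4, 16): d=(-11,12) inclusive
  edge (4, 16)→(4, 6): d=(0,-10) inclusive
    (5,2)@(11, 5): e=[3,37,70] → X
    (6,2)@(13, 5): e=[7,13,90] → X
    (7,2)@(15, 5): e=[11,-11,110] → .
    (2,3)@(5, 7): e=[13,87,10] → X
    (3,3)@(7, 7): e=[17,63,30] → X
    (4,3)@(9, 7): e=[21,39,50] → X
    (6,3)@(13, 7): e=[29,-9,90] → .
    (2,4)@(5, 9): e=[35,65,10] → X
    (5,4)@(11, 9): e=[47,-7,70] → .
    (2,5)@(5, 11): e=[57,43,10] → X
    (4,5)@(9, 11): e=[65,-5,50] → .
    (2,6)@(5, 13): e=[79,21,10] → X
  covered (12 px):
    . . . . . . . . . .
    . . . . . . . . . .
    . . . . . X X . . .
    . . X X X X . . . .
    . . X X X . . . . .
    . . X X . . . . . .
    . . X . . . . . . .
    . . . . . . . . . .
    . . . . . . . . . .
    . . . . . . . . . .
T2:
  2·area = 70  (B↔C swapped to make it positive)
  edge (8, 16)→(8, 2): d=(0,-14) inclusive
  edge (8, 2)→(13, 3): d=(5,1) inclusive
  edge (13, 3)→(8, 16): d=(-5,13) inclusive
    (1,0)@(3, 1): e=[-70,0,140] → .  [on edge]
    (4,1)@(9, 3): e=[14,4,52] → X
    (5,1)@(11, 3): e=[42,2,26] → X
    (6,1)@(13, 3): e=[70,0,0] → X  [on edge]
    (7,1)@(15, 3): e=[98,-2,-26] → .
    (4,2)@(9, 5): e=[14,14,42] → X
    (6,2)@(13, 5): e=[70,10,-10] → .
    (4,3)@(9, 7): e=[14,24,32] → X
    (6,3)@(13, 7): e=[70,20,-20] → .
    (4,4)@(9, 9): e=[14,34,22] → X
    (5,4)@(11, 9): e=[42,32,-4] → .
    (4,5)@(9, 11): e=[14,44,12] → X
  covered (10 px):
    . . . . . . . . . .
    . . . . X X X . . .
    . . . . X X . . . .
    . . . . X X . . . .
    . . . . X . . . . .
    . . . . X . . . . .
    . . . . X . . . . .
    . . . . . . . . . .
    . . . . . . . . . .
    . . . . . . . . . .
T3:
  2·area = 36
  edge (10, 2)→(2, 16): d=(-8,14) inclusive
  edge (2, 16)→(0, 15): d=(-2,-1) inclusive
  edge (0, 15)→(10, 2): d=(10,-13) inclusive
    (3,3)@(7, 7): e=[2,23,11] → X
    (4,3)@(9, 7): e=[-26,25,37] → .
    (2,4)@(5, 9): e=[14,17,5] → X
    (3,4)@(7, 9): e=[-14,19,31] → .
    (2,5)@(5, 11): e=[-2,13,25] → .
    (1,6)@(3, 13): e=[10,7,19] → X
    (2,6)@(5, 13): e=[-18,9,45] → .
    (0,7)@(1, 15): e=[22,1,13] → X
    (1,7)@(3, 15): e=[-6,3,39] → .
    (0,8)@(1, 17): e=[6,-3,33] → .
  covered (4 px):
    . . . . . . . . . .
    . . . . . . . . . .
    . . . . . . . . . .
    . . . X . . . . . .
    . . X . . . . . . .
    . . . . . . . . . .
    . X . . . . . . . .
    X . . . . . . . . .
    . . . . . . . . . .
    . . . . . . . . . .
T4:
  2·area = 24  (B↔C swapped to make it positive)
  edge (6, 17)→(4, 16): d=(-2,-1) inclusive
  edge (4, 16)→(8, 6): d=(4,-10) inclusive
  edge (8, 6)→(6, 17): d=(-2,11) inclusive
    (3,4)@(7, 9): e=[17,2,5] → X
    (4,4)@(9, 9): e=[19,22,-17] → .
    (3,5)@(7, 11): e=[13,10,1] → X
    (4,5)@(9, 11): e=[15,30,-21] → .
    (3,6)@(7, 13): e=[9,18,-3] → .
    (2,7)@(5, 15): e=[3,6,15] → X
    (3,7)@(7, 15): e=[5,26,-7] → .
    (2,8)@(5, 17): e=[-1,14,11] → .
  covered (3 px):
    . . . . . . . . . .
    . . . . . . . . . .
    . . . . . . . . . .
    . . . . . . . . . .
    . . . X . . . . . .
    . . . X . . . . . .
    . . . . . . . . . .
    . . X . . . . . . .
    . . . . . . . . . .
    . . . . . . . . . .

Answer: 32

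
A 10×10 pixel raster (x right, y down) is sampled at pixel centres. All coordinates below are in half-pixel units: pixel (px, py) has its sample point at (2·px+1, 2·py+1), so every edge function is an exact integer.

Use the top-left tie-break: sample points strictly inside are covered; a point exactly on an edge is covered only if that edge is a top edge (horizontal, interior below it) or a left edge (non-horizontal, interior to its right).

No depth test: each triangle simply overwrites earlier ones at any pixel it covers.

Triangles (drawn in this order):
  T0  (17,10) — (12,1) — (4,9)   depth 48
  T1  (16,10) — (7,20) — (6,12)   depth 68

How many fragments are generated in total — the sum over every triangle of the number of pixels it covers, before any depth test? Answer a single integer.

T0:
  2·area = 112  (B↔C swapped to make it positive)
  edge (17, 10)→(4, 9): d=(-13,-1) top-left  bias=+0
  edge (4, 9)→(12, 1): d=(8,-8) top-left  bias=+0
  edge (12, 1)→(17, 10): d=(5,9) right/bottom  bias=-1
    (5,1)@(11, 3): e=[85,8,19] → X
    (6,1)@(13, 3): e=[87,24,1] → X
    (7,1)@(15, 3): e=[89,40,-17] → .
    (4,2)@(9, 5): e=[57,8,47] → X
    (7,2)@(15, 5): e=[63,56,-7] → .
    (3,3)@(7, 7): e=[29,8,75] → X
    (7,3)@(15, 7): e=[37,72,3] → X
    (8,3)@(17, 7): e=[39,88,-15] → .
    (2,4)@(5, 9): e=[1,8,103] → X
    (8,4)@(17, 9): e=[13,104,-5] → .
    (2,5)@(5, 11): e=[-25,24,113] → .
    (3,5)@(7, 11): e=[-23,40,95] → .
  covered (16 px):
    . . . . . . . . . .
    . . . . . X X . . .
    . . . . X X X . . .
    . . . X X X X X . .
    . . X X X X X X . .
    . . . . . . . . . .
    . . . . . . . . . .
    . . . . . . . . . .
    . . . . . . . . . .
    . . . . . . . . . .
T1:
  2·area = 82
  edge (16, 10)→(7, 20): d=(-9,10) right/bottom  bias=-1
  edge (7, 20)→(6, 12): d=(-1,-8) top-left  bias=+0
  edge (6, 12)→(16, 10): d=(10,-2) top-left  bias=+0
    (5,5)@(11, 11): e=[41,41,0] → X  [on edge]
    (6,5)@(13, 11): e=[21,57,4] → X
    (7,5)@(15, 11): e=[1,73,8] → X
    (8,5)@(17, 11): e=[-19,89,12] → .
    (0,6)@(1, 13): e=[123,-41,0] → .  [on edge]
    (3,6)@(7, 13): e=[63,7,12] → X
    (4,6)@(9, 13): e=[43,23,16] → X
    (7,6)@(15, 13): e=[-17,71,28] → .
    (3,7)@(7, 15): e=[45,5,32] → X
    (6,7)@(13, 15): e=[-15,53,44] → .
    (3,8)@(7, 17): e=[27,3,52] → X
    (5,8)@(11, 17): e=[-13,35,60] → .
  covered (13 px):
    . . . . . . . . . .
    . . . . . . . . . .
    . . . . . . . . . .
    . . . . . . . . . .
    . . . . . . . . . .
    . . . . . X X X . .
    . . . X X X X . . .
    . . . X X X . . . .
    . . . X X . . . . .
    . . . X . . . . . .

Final: 29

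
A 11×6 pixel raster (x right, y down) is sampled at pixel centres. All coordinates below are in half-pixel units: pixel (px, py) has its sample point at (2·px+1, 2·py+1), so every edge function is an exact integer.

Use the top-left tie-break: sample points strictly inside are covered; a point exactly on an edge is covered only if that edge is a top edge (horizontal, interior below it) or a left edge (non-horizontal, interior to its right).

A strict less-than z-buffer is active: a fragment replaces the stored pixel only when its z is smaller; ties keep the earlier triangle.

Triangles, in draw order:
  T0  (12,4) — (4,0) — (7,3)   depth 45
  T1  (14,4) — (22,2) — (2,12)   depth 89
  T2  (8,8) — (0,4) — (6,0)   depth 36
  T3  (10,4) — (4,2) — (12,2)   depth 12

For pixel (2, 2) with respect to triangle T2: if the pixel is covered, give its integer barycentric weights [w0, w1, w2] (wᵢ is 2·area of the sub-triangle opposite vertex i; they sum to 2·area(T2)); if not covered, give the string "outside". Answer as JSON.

T0:
  2·area = 12  (B↔C swapped to make it positive)
  edge (12, 4)→(7, 3): d=(-5,-1) top-left  bias=+0
  edge (7, 3)→(4, 0): d=(-3,-3) top-left  bias=+0
  edge (4, 0)→(12, 4): d=(8,4) right/bottom  bias=-1
    (2,0)@(5, 1): e=[8,0,4] → X  [on edge]
    (3,0)@(7, 1): e=[10,6,-4] → .
    (2,1)@(5, 3): e=[-2,-6,20] → .
    (3,1)@(7, 3): e=[0,0,12] → X  [on edge]
    (4,1)@(9, 3): e=[2,6,4] → X
    (5,1)@(11, 3): e=[4,12,-4] → .
    (3,2)@(7, 5): e=[-10,-6,28] → .
    (4,2)@(9, 5): e=[-8,0,20] → .  [on edge]
    (8,2)@(17, 5): e=[0,24,-12] → .  [on edge]
    (5,3)@(11, 7): e=[-16,0,28] → .  [on edge]
    (6,4)@(13, 9): e=[-24,0,36] → .  [on edge]
    (7,5)@(15, 11): e=[-32,0,44] → .  [on edge]
  covered (3 px):
    . . X . . . . . . . .
    . . . X X . . . . . .
    . . . . . . . . . . .
    . . . . . . . . . . .
    . . . . . . . . . . .
    . . . . . . . . . . .
T1:
  2·area = 40
  edge (14, 4)→(22, 2): d=(8,-2) top-left  bias=+0
  edge (22, 2)→(2, 12): d=(-20,10) right/bottom  bias=-1
  edge (2, 12)→(14, 4): d=(12,-8) top-left  bias=+0
    (9,1)@(19, 3): e=[2,10,28] → X
    (10,1)@(21, 3): e=[6,-10,44] → .
    (6,2)@(13, 5): e=[6,30,4] → X
    (7,2)@(15, 5): e=[10,10,20] → X
    (8,2)@(17, 5): e=[14,-10,36] → .
    (9,2)@(19, 5): e=[18,-30,52] → .
    (5,3)@(11, 7): e=[18,10,12] → X
    (6,3)@(13, 7): e=[22,-10,28] → .
    (7,3)@(15, 7): e=[26,-30,44] → .
    (3,4)@(7, 9): e=[26,10,4] → X
    (4,4)@(9, 9): e=[30,-10,20] → .
    (5,4)@(11, 9): e=[34,-30,36] → .
  covered (5 px):
    . . . . . . . . . . .
    . . . . . . . . . X .
    . . . . . . X X . . .
    . . . . . X . . . . .
    . . . X . . . . . . .
    . . . . . . . . . . .
T2:
  2·area = 56
  edge (8, 8)→(0, 4): d=(-8,-4) top-left  bias=+0
  edge (0, 4)→(6, 0): d=(6,-4) top-left  bias=+0
  edge (6, 0)→(8, 8): d=(2,8) right/bottom  bias=-1
    (2,0)@(5, 1): e=[44,2,10] → X
    (3,0)@(7, 1): e=[52,10,-6] → .
    (1,1)@(3, 3): e=[20,6,30] → X
    (3,1)@(7, 3): e=[36,22,-2] → .
    (1,2)@(3, 5): e=[4,18,34] → X
    (3,2)@(7, 5): e=[20,34,2] → X
    (4,2)@(9, 5): e=[28,42,-14] → .
    (1,3)@(3, 7): e=[-12,30,38] → .
    (2,3)@(5, 7): e=[-4,38,22] → .
    (3,3)@(7, 7): e=[4,46,6] → X
    (4,3)@(9, 7): e=[12,54,-10] → .
    (3,4)@(7, 9): e=[-12,58,10] → .
  covered (7 px):
    . . X . . . . . . . .
    . X X . . . . . . . .
    . X X X . . . . . . .
    . . . X . . . . . . .
    . . . . . . . . . . .
    . . . . . . . . . . .
T3:
  2·area = 16
  edge (10, 4)→(4, 2): d=(-6,-2) top-left  bias=+0
  edge (4, 2)→(12, 2): d=(8,0) top-left  bias=+0
  edge (12, 2)→(10, 4): d=(-2,2) right/bottom  bias=-1
    (0,0)@(1, 1): e=[0,-8,24] → .  [on edge]
    (6,0)@(13, 1): e=[24,-8,0] → .  [on edge]
    (3,1)@(7, 3): e=[0,8,8] → X  [on edge]
    (4,1)@(9, 3): e=[4,8,4] → X
    (5,1)@(11, 3): e=[8,8,0] → .  [on edge]
    (3,2)@(7, 5): e=[-12,24,4] → .
    (4,2)@(9, 5): e=[-8,24,0] → .  [on edge]
    (6,2)@(13, 5): e=[0,24,-8] → .  [on edge]
    (3,3)@(7, 7): e=[-24,40,0] → .  [on edge]
    (9,3)@(19, 7): e=[0,40,-24] → .  [on edge]
    (2,4)@(5, 9): e=[-40,56,0] → .  [on edge]
    (1,5)@(3, 11): e=[-56,72,0] → .  [on edge]
  covered (2 px):
    . . . . . . . . . . .
    . . . X X . . . . . .
    . . . . . . . . . . .
    . . . . . . . . . . .
    . . . . . . . . . . .
    . . . . . . . . . . .

Answer: [26,18,12]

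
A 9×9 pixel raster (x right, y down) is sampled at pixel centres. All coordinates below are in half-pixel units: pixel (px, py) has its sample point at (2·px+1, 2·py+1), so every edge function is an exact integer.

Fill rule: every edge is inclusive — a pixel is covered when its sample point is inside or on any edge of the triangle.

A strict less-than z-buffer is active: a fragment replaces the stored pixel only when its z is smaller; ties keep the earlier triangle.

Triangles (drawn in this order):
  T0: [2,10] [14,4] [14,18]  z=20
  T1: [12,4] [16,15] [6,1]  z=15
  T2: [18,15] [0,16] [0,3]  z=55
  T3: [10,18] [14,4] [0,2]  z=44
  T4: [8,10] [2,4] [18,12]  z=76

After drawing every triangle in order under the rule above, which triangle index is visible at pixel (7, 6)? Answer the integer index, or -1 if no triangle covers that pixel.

T0:
  2·area = 168
  edge (2, 10)→(14, 4): d=(12,-6) inclusive
  edge (14, 4)→(14, 18): d=(0,14) inclusive
  edge (14, 18)→(2, 10): d=(-12,-8) inclusive
    (6,2)@(13, 5): e=[6,14,148] → #
    (7,2)@(15, 5): e=[18,-14,164] → ·
    (4,3)@(9, 7): e=[6,70,92] → #
    (5,3)@(11, 7): e=[18,42,108] → #
    (7,3)@(15, 7): e=[42,-14,140] → ·
    (2,4)@(5, 9): e=[6,126,36] → #
    (3,4)@(7, 9): e=[18,98,52] → #
    (7,4)@(15, 9): e=[66,-14,116] → ·
    (2,5)@(5, 11): e=[30,126,12] → #
    (7,5)@(15, 11): e=[90,-14,92] → ·
    (2,6)@(5, 13): e=[54,126,-12] → ·
    (3,6)@(7, 13): e=[66,98,4] → #
  covered (21 px):
    · · · · · · · · ·
    · · · · · · · · ·
    · · · · · · # · ·
    · · · · # # # · ·
    · · # # # # # · ·
    · · # # # # # · ·
    · · · # # # # · ·
    · · · · · # # · ·
    · · · · · · # · ·
T1:
  2·area = 54
  edge (12, 4)→(16, 15): d=(4,11) inclusive
  edge (16, 15)→(6, 1): d=(-10,-14) inclusive
  edge (6, 1)→(12, 4): d=(6,3) inclusive
    (4,1)@(9, 3): e=[29,22,3] → #
    (5,1)@(11, 3): e=[7,50,-3] → ·
    (4,2)@(9, 5): e=[37,2,15] → #
    (5,2)@(11, 5): e=[15,30,9] → #
    (6,2)@(13, 5): e=[-7,58,3] → ·
    (4,3)@(9, 7): e=[45,-18,27] → ·
    (5,3)@(11, 7): e=[23,10,21] → #
    (6,3)@(13, 7): e=[1,38,15] → #
    (7,3)@(15, 7): e=[-21,66,9] → ·
    (5,4)@(11, 9): e=[31,-10,33] → ·
    (6,4)@(13, 9): e=[9,18,27] → #
    (7,4)@(15, 9): e=[-13,46,21] → ·
  covered (7 px):
    · · · · · · · · ·
    · · · · # · · · ·
    · · · · # # · · ·
    · · · · · # # · ·
    · · · · · · # · ·
    · · · · · · · · ·
    · · · · · · · # ·
    · · · · · · · · ·
    · · · · · · · · ·
T2:
  2·area = 234
  edge (18, 15)→(0, 16): d=(-18,1) inclusive
  edge (0, 16)→(0, 3): d=(0,-13) inclusive
  edge (0, 3)→(18, 15): d=(18,12) inclusive
    (0,2)@(1, 5): e=[197,13,24] → #
    (1,2)@(3, 5): e=[195,39,0] → #  [on edge]
    (2,2)@(5, 5): e=[193,65,-24] → ·
    (0,3)@(1, 7): e=[161,13,60] → #
    (2,3)@(5, 7): e=[157,65,12] → #
    (3,3)@(7, 7): e=[155,91,-12] → ·
    (0,4)@(1, 9): e=[125,13,96] → #
    (3,4)@(7, 9): e=[119,91,24] → #
    (4,4)@(9, 9): e=[117,117,0] → #  [on edge]
    (5,4)@(11, 9): e=[115,143,-24] → ·
    (0,5)@(1, 11): e=[89,13,132] → #
    (5,5)@(11, 11): e=[79,143,12] → #
    (7,6)@(15, 13): e=[39,195,0] → #  [on edge]
  covered (33 px):
    · · · · · · · · ·
    · · · · · · · · ·
    # # · · · · · · ·
    # # # · · · · · ·
    # # # # # · · · ·
    # # # # # # · · ·
    # # # # # # # # ·
    # # # # # # # # #
    · · · · · · · · ·
T3:
  2·area = 204  (B↔C swapped to make it positive)
  edge (10, 18)→(0, 2): d=(-10,-16) inclusive
  edge (0, 2)→(14, 4): d=(14,2) inclusive
  edge (14, 4)→(10, 18): d=(-4,14) inclusive
    (0,1)@(1, 3): e=[6,12,186] → #
    (1,1)@(3, 3): e=[38,8,158] → #
    (2,1)@(5, 3): e=[70,4,130] → #
    (3,1)@(7, 3): e=[102,0,102] → #  [on edge]
    (4,1)@(9, 3): e=[134,-4,74] → ·
    (0,2)@(1, 5): e=[-14,40,178] → ·
    (1,2)@(3, 5): e=[18,36,150] → #
    (4,2)@(9, 5): e=[114,24,66] → #
    (5,2)@(11, 5): e=[146,20,38] → #
    (6,2)@(13, 5): e=[178,16,10] → #
    (7,2)@(15, 5): e=[210,12,-18] → ·
    (1,3)@(3, 7): e=[-2,64,142] → ·
  covered (26 px):
    · · · · · · · · ·
    # # # # · · · · ·
    · # # # # # # · ·
    · · # # # # # · ·
    · · # # # # · · ·
    · · · # # # · · ·
    · · · # # # · · ·
    · · · · # · · · ·
    · · · · · · · · ·
T4:
  2·area = 48
  edge (8, 10)→(2, 4): d=(-6,-6) inclusive
  edge (2, 4)→(18, 12): d=(16,8) inclusive
  edge (18, 12)→(8, 10): d=(-10,-2) inclusive
    (0,1)@(1, 3): e=[0,-8,56] → ·  [on edge]
    (1,2)@(3, 5): e=[0,8,40] → #  [on edge]
    (2,2)@(5, 5): e=[12,-8,44] → ·
    (1,3)@(3, 7): e=[-12,40,20] → ·
    (2,3)@(5, 7): e=[0,24,24] → #  [on edge]
    (3,3)@(7, 7): e=[12,8,28] → #
    (4,3)@(9, 7): e=[24,-8,32] → ·
    (1,4)@(3, 9): e=[-24,72,0] → ·  [on edge]
    (2,4)@(5, 9): e=[-12,56,4] → ·
    (3,4)@(7, 9): e=[0,40,8] → #  [on edge]
    (4,4)@(9, 9): e=[12,24,12] → #
    (5,4)@(11, 9): e=[24,8,16] → #
    (4,5)@(9, 11): e=[0,56,-8] → ·  [on edge]
    (6,5)@(13, 11): e=[24,24,0] → #  [on edge]
    (5,6)@(11, 13): e=[0,72,-24] → ·  [on edge]
    (6,7)@(13, 15): e=[0,88,-40] → ·  [on edge]
    (7,8)@(15, 17): e=[0,104,-56] → ·  [on edge]
  covered (8 px):
    · · · · · · · · ·
    · · · · · · · · ·
    · # · · · · · · ·
    · · # # · · · · ·
    · · · # # # · · ·
    · · · · · · # # ·
    · · · · · · · · ·
    · · · · · · · · ·
    · · · · · · · · ·

Z-buffer (winner per pixel, '.' = empty):
  . . . . . . . . .
  3 3 3 3 1 . . . .
  2 3 3 3 1 1 0 . .
  2 2 3 3 0 1 1 . .
  2 2 0 0 0 0 1 . .
  2 2 0 0 0 0 0 4 .
  2 2 2 0 0 0 0 1 .
  2 2 2 2 3 0 0 2 2
  . . . . . . 0 . .

Result: 1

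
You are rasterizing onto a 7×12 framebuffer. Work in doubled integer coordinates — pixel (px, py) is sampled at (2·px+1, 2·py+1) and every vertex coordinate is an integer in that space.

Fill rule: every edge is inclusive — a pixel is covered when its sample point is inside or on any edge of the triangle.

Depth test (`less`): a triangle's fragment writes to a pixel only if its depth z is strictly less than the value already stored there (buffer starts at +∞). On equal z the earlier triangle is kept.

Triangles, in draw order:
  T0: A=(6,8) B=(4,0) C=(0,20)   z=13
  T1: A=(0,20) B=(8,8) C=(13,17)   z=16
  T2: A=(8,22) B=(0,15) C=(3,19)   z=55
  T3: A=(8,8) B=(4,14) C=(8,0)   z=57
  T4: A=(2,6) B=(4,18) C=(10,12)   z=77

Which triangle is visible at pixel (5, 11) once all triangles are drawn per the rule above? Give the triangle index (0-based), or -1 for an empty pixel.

T0:
  2·area = 72  (B↔C swapped to make it positive)
  edge (6, 8)→(0, 20): d=(-6,12) inclusive
  edge (0, 20)→(4, 0): d=(4,-20) inclusive
  edge (4, 0)→(6, 8): d=(2,8) inclusive
    (1,2)@(3, 5): e=[54,0,18] → █  [on edge]
    (2,2)@(5, 5): e=[30,40,2] → █
    (3,2)@(7, 5): e=[6,80,-14] → ·
    (1,3)@(3, 7): e=[42,8,22] → █
    (3,3)@(7, 7): e=[-6,88,-10] → ·
    (1,4)@(3, 9): e=[30,16,26] → █
    (3,4)@(7, 9): e=[-18,96,-6] → ·
    (1,5)@(3, 11): e=[18,24,30] → █
    (2,5)@(5, 11): e=[-6,64,14] → ·
    (1,6)@(3, 13): e=[6,32,34] → █
    (2,6)@(5, 13): e=[-18,72,18] → ·
    (0,7)@(1, 15): e=[18,0,54] → █  [on edge]
  covered (10 px):
    · · · · · · ·
    · · · · · · ·
    · █ █ · · · ·
    · █ █ · · · ·
    · █ █ · · · ·
    · █ · · · · ·
    · █ · · · · ·
    █ · · · · · ·
    █ · · · · · ·
    · · · · · · ·
    · · · · · · ·
    · · · · · · ·
T1:
  2·area = 132
  edge (0, 20)→(8, 8): d=(8,-12) inclusive
  edge (8, 8)→(13, 17): d=(5,9) inclusive
  edge (13, 17)→(0, 20): d=(-13,3) inclusive
    (3,5)@(7, 11): e=[12,24,96] → █
    (4,5)@(9, 11): e=[36,6,90] → █
    (5,5)@(11, 11): e=[60,-12,84] → ·
    (2,6)@(5, 13): e=[4,52,76] → █
    (5,6)@(11, 13): e=[76,-2,58] → ·
    (2,7)@(5, 15): e=[20,62,50] → █
    (5,7)@(11, 15): e=[92,8,32] → █
    (6,7)@(13, 15): e=[116,-10,26] → ·
    (1,8)@(3, 17): e=[12,90,30] → █
    (6,8)@(13, 17): e=[132,0,0] → █  [on edge]
    (0,9)@(1, 19): e=[4,118,10] → █
    (2,9)@(5, 19): e=[52,82,-2] → ·
  covered (17 px):
    · · · · · · ·
    · · · · · · ·
    · · · · · · ·
    · · · · · · ·
    · · · · · · ·
    · · · █ █ · ·
    · · █ █ █ · ·
    · · █ █ █ █ ·
    · █ █ █ █ █ █
    █ █ · · · · ·
    · · · · · · ·
    · · · · · · ·
T2:
  2·area = 11  (B↔C swapped to make it positive)
  edge (8, 22)→(3, 19): d=(-5,-3) inclusive
  edge (3, 19)→(0, 15): d=(-3,-4) inclusive
  edge (0, 15)→(8, 22): d=(8,7) inclusive
    (1,9)@(3, 19): e=[0,0,11] → █  [on edge]
    (2,9)@(5, 19): e=[6,8,-3] → ·
    (1,10)@(3, 21): e=[-10,-6,27] → ·
  covered (1 px):
    · · · · · · ·
    · · · · · · ·
    · · · · · · ·
    · · · · · · ·
    · · · · · · ·
    · · · · · · ·
    · · · · · · ·
    · · · · · · ·
    · · · · · · ·
    · █ · · · · ·
    · · · · · · ·
    · · · · · · ·
T3:
  2·area = 32
  edge (8, 8)→(4, 14): d=(-4,6) inclusive
  edge (4, 14)→(8, 0): d=(4,-14) inclusive
  edge (8, 0)→(8, 8): d=(0,8) inclusive
    (3,2)@(7, 5): e=[18,6,8] → █
    (4,2)@(9, 5): e=[6,34,-8] → ·
    (3,3)@(7, 7): e=[10,14,8] → █
    (4,3)@(9, 7): e=[-2,42,-8] → ·
    (3,4)@(7, 9): e=[2,22,8] → █
    (4,4)@(9, 9): e=[-10,50,-8] → ·
    (2,5)@(5, 11): e=[6,2,24] → █
    (3,5)@(7, 11): e=[-6,30,8] → ·
    (2,6)@(5, 13): e=[-2,10,24] → ·
  covered (4 px):
    · · · · · · ·
    · · · · · · ·
    · · · █ · · ·
    · · · █ · · ·
    · · · █ · · ·
    · · █ · · · ·
    · · · · · · ·
    · · · · · · ·
    · · · · · · ·
    · · · · · · ·
    · · · · · · ·
    · · · · · · ·
T4:
  2·area = 84  (B↔C swapped to make it positive)
  edge (2, 6)→(10, 12): d=(8,6) inclusive
  edge (10, 12)→(4, 18): d=(-6,6) inclusive
  edge (4, 18)→(2, 6): d=(-2,-12) inclusive
    (1,3)@(3, 7): e=[2,72,10] → █
    (2,3)@(5, 7): e=[-10,60,34] → ·
    (1,4)@(3, 9): e=[18,60,6] → █
    (2,4)@(5, 9): e=[6,48,30] → █
    (3,4)@(7, 9): e=[-6,36,54] → ·
    (6,4)@(13, 9): e=[-42,0,126] → ·  [on edge]
    (1,5)@(3, 11): e=[34,48,2] → █
    (3,5)@(7, 11): e=[10,24,50] → █
    (4,5)@(9, 11): e=[-2,12,74] → ·
    (5,5)@(11, 11): e=[-14,0,98] → ·  [on edge]
    (1,6)@(3, 13): e=[50,36,-2] → ·
    (2,6)@(5, 13): e=[38,24,22] → █
    (4,6)@(9, 13): e=[14,0,70] → █  [on edge]
    (3,7)@(7, 15): e=[42,0,42] → █  [on edge]
    (2,8)@(5, 17): e=[70,0,14] → █  [on edge]
    (1,9)@(3, 19): e=[98,0,-14] → ·  [on edge]
    (0,10)@(1, 21): e=[126,0,-42] → ·  [on edge]
  covered (12 px):
    · · · · · · ·
    · · · · · · ·
    · · · · · · ·
    · █ · · · · ·
    · █ █ · · · ·
    · █ █ █ · · ·
    · · █ █ █ · ·
    · · █ █ · · ·
    · · █ · · · ·
    · · · · · · ·
    · · · · · · ·
    · · · · · · ·

Z-buffer (winner per pixel, '.' = empty):
  . . . . . . .
  . . . . . . .
  . 0 0 3 . . .
  . 0 0 3 . . .
  . 0 0 3 . . .
  . 0 3 1 1 . .
  . 0 1 1 1 . .
  0 . 1 1 1 1 .
  0 1 1 1 1 1 1
  1 1 . . . . .
  . . . . . . .
  . . . . . . .

Final: -1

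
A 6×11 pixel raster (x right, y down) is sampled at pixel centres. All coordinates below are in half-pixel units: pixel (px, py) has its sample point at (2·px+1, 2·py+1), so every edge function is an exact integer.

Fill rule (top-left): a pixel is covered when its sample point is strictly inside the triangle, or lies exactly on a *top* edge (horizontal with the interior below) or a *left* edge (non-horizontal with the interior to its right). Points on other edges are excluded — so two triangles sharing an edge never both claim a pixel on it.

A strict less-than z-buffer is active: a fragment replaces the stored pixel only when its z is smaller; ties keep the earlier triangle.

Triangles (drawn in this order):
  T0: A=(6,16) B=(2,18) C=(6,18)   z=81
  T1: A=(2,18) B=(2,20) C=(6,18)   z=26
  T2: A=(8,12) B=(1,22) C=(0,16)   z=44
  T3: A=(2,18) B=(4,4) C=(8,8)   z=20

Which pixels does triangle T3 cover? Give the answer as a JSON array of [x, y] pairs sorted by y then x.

T0:
  2·area = 8  (B↔C swapped to make it positive)
  edge (6, 16)→(6, 18): d=(0,2) right/bottom  bias=-1
  edge (6, 18)→(2, 18): d=(-4,0) right/bottom  bias=-1
  edge (2, 18)→(6, 16): d=(4,-2) top-left  bias=+0
    (2,8)@(5, 17): e=[2,4,2] → X
    (3,8)@(7, 17): e=[-2,4,6] → .
    (2,9)@(5, 19): e=[2,-4,10] → .
  covered (1 px):
    . . . . . .
    . . . . . .
    . . . . . .
    . . . . . .
    . . . . . .
    . . . . . .
    . . . . . .
    . . . . . .
    . . X . . .
    . . . . . .
    . . . . . .
T1:
  2·area = 8  (B↔C swapped to make it positive)
  edge (2, 18)→(6, 18): d=(4,0) top-left  bias=+0
  edge (6, 18)→(2, 20): d=(-4,2) right/bottom  bias=-1
  edge (2, 20)→(2, 18): d=(0,-2) top-left  bias=+0
    (1,9)@(3, 19): e=[4,2,2] → X
    (2,9)@(5, 19): e=[4,-2,6] → .
    (1,10)@(3, 21): e=[12,-6,2] → .
  covered (1 px):
    . . . . . .
    . . . . . .
    . . . . . .
    . . . . . .
    . . . . . .
    . . . . . .
    . . . . . .
    . . . . . .
    . . . . . .
    . X . . . .
    . . . . . .
T2:
  2·area = 52
  edge (8, 12)→(1, 22): d=(-7,10) right/bottom  bias=-1
  edge (1, 22)→(0, 16): d=(-1,-6) top-left  bias=+0
  edge (0, 16)→(8, 12): d=(8,-4) top-left  bias=+0
    (3,6)@(7, 13): e=[3,45,4] → X
    (4,6)@(9, 13): e=[-17,57,12] → .
    (1,7)@(3, 15): e=[29,19,4] → X
    (2,7)@(5, 15): e=[9,31,12] → X
    (3,7)@(7, 15): e=[-11,43,20] → .
    (0,8)@(1, 17): e=[35,5,12] → X
    (2,8)@(5, 17): e=[-5,29,28] → .
    (0,9)@(1, 19): e=[21,3,28] → X
    (2,9)@(5, 19): e=[-19,27,44] → .
    (0,10)@(1, 21): e=[7,1,44] → X
    (1,10)@(3, 21): e=[-13,13,52] → .
  covered (8 px):
    . . . . . .
    . . . . . .
    . . . . . .
    . . . . . .
    . . . . . .
    . . . . . .
    . . . X . .
    . X X . . .
    X X . . . .
    X X . . . .
    X . . . . .
T3:
  2·area = 64
  edge (2, 18)→(4, 4): d=(2,-14) top-left  bias=+0
  edge (4, 4)→(8, 8): d=(4,4) right/bottom  bias=-1
  edge (8, 8)→(2, 18): d=(-6,10) right/bottom  bias=-1
    (0,0)@(1, 1): e=[-48,0,112] → .  [on edge]
    (1,1)@(3, 3): e=[-16,0,80] → .  [on edge]
    (5,1)@(11, 3): e=[96,-32,0] → .  [on edge]
    (2,2)@(5, 5): e=[16,0,48] → .  [on edge]
    (2,3)@(5, 7): e=[20,8,36] → X
    (3,3)@(7, 7): e=[48,0,16] → .  [on edge]
    (2,4)@(5, 9): e=[24,16,24] → X
    (3,4)@(7, 9): e=[52,8,4] → X
    (4,4)@(9, 9): e=[80,0,-16] → .  [on edge]
    (1,5)@(3, 11): e=[0,32,32] → X  [on edge]
    (3,5)@(7, 11): e=[56,16,-8] → .
    (5,5)@(11, 11): e=[112,0,-48] → .  [on edge]
    (2,6)@(5, 13): e=[32,32,0] → .  [on edge]
  covered (7 px):
    . . . . . .
    . . . . . .
    . . . . . .
    . . X . . .
    . . X X . .
    . X X . . .
    . X . . . .
    . X . . . .
    . . . . . .
    . . . . . .
    . . . . . .

Answer: [[2,3],[2,4],[3,4],[1,5],[2,5],[1,6],[1,7]]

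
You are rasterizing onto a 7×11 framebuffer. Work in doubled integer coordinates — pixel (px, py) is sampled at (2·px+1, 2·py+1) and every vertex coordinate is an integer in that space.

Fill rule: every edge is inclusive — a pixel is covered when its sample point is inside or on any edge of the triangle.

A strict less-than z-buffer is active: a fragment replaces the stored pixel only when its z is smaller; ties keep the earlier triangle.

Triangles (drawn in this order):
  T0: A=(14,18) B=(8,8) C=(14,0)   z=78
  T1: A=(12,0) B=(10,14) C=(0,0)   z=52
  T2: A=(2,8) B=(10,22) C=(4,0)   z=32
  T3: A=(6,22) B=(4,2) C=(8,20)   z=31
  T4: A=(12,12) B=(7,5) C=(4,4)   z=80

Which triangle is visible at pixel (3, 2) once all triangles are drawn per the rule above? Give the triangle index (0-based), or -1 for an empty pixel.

T0:
  2·area = 108
  edge (14, 18)→(8, 8): d=(-6,-10) inclusive
  edge (8, 8)→(14, 0): d=(6,-8) inclusive
  edge (14, 0)→(14, 18): d=(0,18) inclusive
    (2,1)@(5, 3): e=[0,-54,162] → .  [on edge]
    (6,1)@(13, 3): e=[80,10,18] → X
    (5,2)@(11, 5): e=[48,6,54] → X
    (4,3)@(9, 7): e=[16,2,90] → X
    (4,4)@(9, 9): e=[4,14,90] → X
    (4,5)@(9, 11): e=[-8,26,90] → .
    (5,5)@(11, 11): e=[12,42,54] → X
    (5,6)@(11, 13): e=[0,54,54] → X  [on edge]
    (5,7)@(11, 15): e=[-12,66,54] → .
    (6,7)@(13, 15): e=[8,82,18] → X
    (6,8)@(13, 17): e=[-4,94,18] → .
  covered (14 px):
    . . . . . . .
    . . . . . . X
    . . . . . X X
    . . . . X X X
    . . . . X X X
    . . . . . X X
    . . . . . X X
    . . . . . . X
    . . . . . . .
    . . . . . . .
    . . . . . . .
T1:
  2·area = 168
  edge (12, 0)→(10, 14): d=(-2,14) inclusive
  edge (10, 14)→(0, 0): d=(-10,-14) inclusive
  edge (0, 0)→(12, 0): d=(12,0) inclusive
    (0,0)@(1, 1): e=[152,4,12] → X
    (1,0)@(3, 1): e=[124,32,12] → X
    (2,0)@(5, 1): e=[96,60,12] → X
    (3,0)@(7, 1): e=[68,88,12] → X
    (4,0)@(9, 1): e=[40,116,12] → X
    (5,0)@(11, 1): e=[12,144,12] → X
    (6,0)@(13, 1): e=[-16,172,12] → .
    (0,1)@(1, 3): e=[148,-16,36] → .
    (1,1)@(3, 3): e=[120,12,36] → X
    (6,1)@(13, 3): e=[-20,152,36] → .
    (1,2)@(3, 5): e=[116,-8,60] → .
    (2,2)@(5, 5): e=[88,20,60] → X
    (2,3)@(5, 7): e=[84,0,84] → X  [on edge]
    (5,3)@(11, 7): e=[0,84,84] → X  [on edge]
    (4,10)@(9, 21): e=[0,-84,252] → .  [on edge]
  covered (22 px):
    X X X X X X .
    . X X X X X .
    . . X X X X .
    . . X X X X .
    . . . X X . .
    . . . . X . .
    . . . . . . .
    . . . . . . .
    . . . . . . .
    . . . . . . .
    . . . . . . .
T2:
  2·area = 92  (B↔C swapped to make it positive)
  edge (2, 8)→(4, 0): d=(2,-8) inclusive
  edge (4, 0)→(10, 22): d=(6,22) inclusive
  edge (10, 22)→(2, 8): d=(-8,-14) inclusive
    (1,2)@(3, 5): e=[2,52,38] → X
    (2,2)@(5, 5): e=[18,8,66] → X
    (3,2)@(7, 5): e=[34,-36,94] → .
    (1,3)@(3, 7): e=[6,64,22] → X
    (3,3)@(7, 7): e=[38,-24,78] → .
    (1,4)@(3, 9): e=[10,76,6] → X
    (3,4)@(7, 9): e=[42,-12,62] → .
    (1,5)@(3, 11): e=[14,88,-10] → .
    (2,5)@(5, 11): e=[30,44,18] → X
    (3,5)@(7, 11): e=[46,0,46] → X  [on edge]
    (4,5)@(9, 11): e=[62,-44,74] → .
    (2,6)@(5, 13): e=[34,56,2] → X
  covered (12 px):
    . . . . . . .
    . . . . . . .
    . X X . . . .
    . X X . . . .
    . X X . . . .
    . . X X . . .
    . . X X . . .
    . . . X . . .
    . . . . . . .
    . . . . X . .
    . . . . . . .
T3:
  2·area = 44
  edge (6, 22)→(4, 2): d=(-2,-20) inclusive
  edge (4, 2)→(8, 20): d=(4,18) inclusive
  edge (8, 20)→(6, 22): d=(-2,2) inclusive
    (2,3)@(5, 7): e=[10,2,32] → X
    (3,3)@(7, 7): e=[50,-34,28] → .
    (2,4)@(5, 9): e=[6,10,28] → X
    (3,4)@(7, 9): e=[46,-26,24] → .
    (2,5)@(5, 11): e=[2,18,24] → X
    (3,5)@(7, 11): e=[42,-18,20] → .
    (2,6)@(5, 13): e=[-2,26,20] → .
    (6,7)@(13, 15): e=[154,-110,0] → .  [on edge]
    (3,8)@(7, 17): e=[30,6,8] → X
    (4,8)@(9, 17): e=[70,-30,4] → .
    (5,8)@(11, 17): e=[110,-66,0] → .  [on edge]
    (3,9)@(7, 19): e=[26,14,4] → X
    (4,9)@(9, 19): e=[66,-22,0] → .  [on edge]
    (3,10)@(7, 21): e=[22,22,0] → X  [on edge]
  covered (6 px):
    . . . . . . .
    . . . . . . .
    . . . . . . .
    . . X . . . .
    . . X . . . .
    . . X . . . .
    . . . . . . .
    . . . . . . .
    . . . X . . .
    . . . X . . .
    . . . X . . .
T4:
  2·area = 16  (B↔C swapped to make it positive)
  edge (12, 12)→(4, 4): d=(-8,-8) inclusive
  edge (4, 4)→(7, 5): d=(3,1) inclusive
  edge (7, 5)→(12, 12): d=(5,7) inclusive
    (0,0)@(1, 1): e=[0,-6,22] → .  [on edge]
    (0,1)@(1, 3): e=[-16,0,32] → .  [on edge]
    (1,1)@(3, 3): e=[0,-2,18] → .  [on edge]
    (2,2)@(5, 5): e=[0,2,14] → X  [on edge]
    (3,2)@(7, 5): e=[16,0,0] → X  [on edge]
    (4,2)@(9, 5): e=[32,-2,-14] → .
    (2,3)@(5, 7): e=[-16,8,24] → .
    (3,3)@(7, 7): e=[0,6,10] → X  [on edge]
    (4,3)@(9, 7): e=[16,4,-4] → .
    (6,3)@(13, 7): e=[48,0,-32] → .  [on edge]
    (3,4)@(7, 9): e=[-16,12,20] → .
    (4,4)@(9, 9): e=[0,10,6] → X  [on edge]
    (5,5)@(11, 11): e=[0,14,2] → X  [on edge]
    (6,6)@(13, 13): e=[0,18,-2] → .  [on edge]
  covered (5 px):
    . . . . . . .
    . . . . . . .
    . . X X . . .
    . . . X . . .
    . . . . X . .
    . . . . . X .
    . . . . . . .
    . . . . . . .
    . . . . . . .
    . . . . . . .
    . . . . . . .

Z-buffer (winner per pixel, '.' = empty):
  1 1 1 1 1 1 .
  . 1 1 1 1 1 0
  . 2 2 1 1 1 0
  . 2 3 1 1 1 0
  . 2 3 1 1 0 0
  . . 3 2 1 0 0
  . . 2 2 . 0 0
  . . . 2 . . 0
  . . . 3 . . .
  . . . 3 2 . .
  . . . 3 . . .

Result: 1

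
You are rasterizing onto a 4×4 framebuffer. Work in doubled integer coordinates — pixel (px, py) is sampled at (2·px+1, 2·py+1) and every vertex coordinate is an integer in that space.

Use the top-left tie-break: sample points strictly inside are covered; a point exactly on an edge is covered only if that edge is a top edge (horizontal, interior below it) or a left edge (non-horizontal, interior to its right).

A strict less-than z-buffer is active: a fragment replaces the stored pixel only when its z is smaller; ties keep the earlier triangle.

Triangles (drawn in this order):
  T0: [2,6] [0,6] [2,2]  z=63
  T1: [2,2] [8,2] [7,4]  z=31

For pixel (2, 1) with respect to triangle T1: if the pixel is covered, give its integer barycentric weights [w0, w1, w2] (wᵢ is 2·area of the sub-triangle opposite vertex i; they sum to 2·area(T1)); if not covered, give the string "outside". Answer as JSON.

T0:
  2·area = 8
  edge (2, 6)→(0, 6): d=(-2,0) right/bottom  bias=-1
  edge (0, 6)→(2, 2): d=(2,-4) top-left  bias=+0
  edge (2, 2)→(2, 6): d=(0,4) right/bottom  bias=-1
    (0,2)@(1, 5): e=[2,2,4] → #
    (1,2)@(3, 5): e=[2,10,-4] → ·
    (0,3)@(1, 7): e=[-2,6,4] → ·
  covered (1 px):
    · · · ·
    · · · ·
    # · · ·
    · · · ·
T1:
  2·area = 12
  edge (2, 2)→(8, 2): d=(6,0) top-left  bias=+0
  edge (8, 2)→(7, 4): d=(-1,2) right/bottom  bias=-1
  edge (7, 4)→(2, 2): d=(-5,-2) top-left  bias=+0
    (2,1)@(5, 3): e=[6,5,1] → #
    (3,1)@(7, 3): e=[6,1,5] → #
    (2,2)@(5, 5): e=[18,3,-9] → ·
    (3,2)@(7, 5): e=[18,-1,-5] → ·
  covered (2 px):
    · · · ·
    · · # #
    · · · ·
    · · · ·

Answer: [5,1,6]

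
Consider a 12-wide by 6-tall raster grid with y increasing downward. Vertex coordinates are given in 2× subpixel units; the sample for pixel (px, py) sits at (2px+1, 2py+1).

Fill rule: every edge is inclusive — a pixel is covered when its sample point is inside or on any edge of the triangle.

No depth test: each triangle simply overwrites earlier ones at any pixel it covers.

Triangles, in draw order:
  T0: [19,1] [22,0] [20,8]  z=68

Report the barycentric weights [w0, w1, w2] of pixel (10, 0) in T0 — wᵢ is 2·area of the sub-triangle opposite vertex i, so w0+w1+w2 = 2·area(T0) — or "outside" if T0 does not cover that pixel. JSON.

T0:
  2·area = 22
  edge (19, 1)→(22, 0): d=(3,-1) inclusive
  edge (22, 0)→(20, 8): d=(-2,8) inclusive
  edge (20, 8)→(19, 1): d=(-1,-7) inclusive
    (9,0)@(19, 1): e=[0,22,0] → #  [on edge]
    (10,0)@(21, 1): e=[2,6,14] → #
    (11,0)@(23, 1): e=[4,-10,28] → ·
    (6,1)@(13, 3): e=[0,66,-44] → ·  [on edge]
    (9,1)@(19, 3): e=[6,18,-2] → ·
    (10,1)@(21, 3): e=[8,2,12] → #
    (11,1)@(23, 3): e=[10,-14,26] → ·
    (3,2)@(7, 5): e=[0,110,-88] → ·  [on edge]
    (10,2)@(21, 5): e=[14,-2,10] → ·
    (0,3)@(1, 7): e=[0,154,-132] → ·  [on edge]
  covered (3 px):
    · · · · · · · · · # # ·
    · · · · · · · · · · # ·
    · · · · · · · · · · · ·
    · · · · · · · · · · · ·
    · · · · · · · · · · · ·
    · · · · · · · · · · · ·

Answer: [6,14,2]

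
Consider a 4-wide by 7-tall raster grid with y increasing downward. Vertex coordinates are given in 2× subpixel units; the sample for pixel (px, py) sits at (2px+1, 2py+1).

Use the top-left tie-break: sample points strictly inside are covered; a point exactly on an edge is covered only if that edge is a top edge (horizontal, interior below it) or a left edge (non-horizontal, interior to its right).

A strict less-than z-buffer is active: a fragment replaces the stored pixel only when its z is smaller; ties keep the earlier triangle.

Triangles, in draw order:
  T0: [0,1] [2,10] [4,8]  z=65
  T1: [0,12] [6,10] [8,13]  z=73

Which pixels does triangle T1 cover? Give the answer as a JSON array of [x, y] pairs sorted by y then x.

T0:
  2·area = 22  (B↔C swapped to make it positive)
  edge (0, 1)→(4, 8): d=(4,7) right/bottom  bias=-1
  edge (4, 8)→(2, 10): d=(-2,2) right/bottom  bias=-1
  edge (2, 10)→(0, 1): d=(-2,-9) top-left  bias=+0
    (0,1)@(1, 3): e=[1,16,5] → X
    (1,1)@(3, 3): e=[-13,12,23] → .
    (0,2)@(1, 5): e=[9,12,1] → X
    (1,2)@(3, 5): e=[-5,8,19] → .
    (3,2)@(7, 5): e=[-33,0,55] → .  [on edge]
    (0,3)@(1, 7): e=[17,8,-3] → .
    (1,3)@(3, 7): e=[3,4,15] → X
    (2,3)@(5, 7): e=[-11,0,33] → .  [on edge]
    (1,4)@(3, 9): e=[11,0,11] → .  [on edge]
    (0,5)@(1, 11): e=[33,0,-11] → .  [on edge]
  covered (3 px):
    . . . .
    X . . .
    X . . .
    . X . .
    . . . .
    . . . .
    . . . .
T1:
  2·area = 22
  edge (0, 12)→(6, 10): d=(6,-2) top-left  bias=+0
  edge (6, 10)→(8, 13): d=(2,3) right/bottom  bias=-1
  edge (8, 13)→(0, 12): d=(-8,-1) top-left  bias=+0
    (1,5)@(3, 11): e=[0,11,11] → X  [on edge]
    (2,5)@(5, 11): e=[4,5,13] → X
    (3,5)@(7, 11): e=[8,-1,15] → .
    (1,6)@(3, 13): e=[12,15,-5] → .
    (2,6)@(5, 13): e=[16,9,-3] → .
  covered (2 px):
    . . . .
    . . . .
    . . . .
    . . . .
    . . . .
    . X X .
    . . . .

Answer: [[1,5],[2,5]]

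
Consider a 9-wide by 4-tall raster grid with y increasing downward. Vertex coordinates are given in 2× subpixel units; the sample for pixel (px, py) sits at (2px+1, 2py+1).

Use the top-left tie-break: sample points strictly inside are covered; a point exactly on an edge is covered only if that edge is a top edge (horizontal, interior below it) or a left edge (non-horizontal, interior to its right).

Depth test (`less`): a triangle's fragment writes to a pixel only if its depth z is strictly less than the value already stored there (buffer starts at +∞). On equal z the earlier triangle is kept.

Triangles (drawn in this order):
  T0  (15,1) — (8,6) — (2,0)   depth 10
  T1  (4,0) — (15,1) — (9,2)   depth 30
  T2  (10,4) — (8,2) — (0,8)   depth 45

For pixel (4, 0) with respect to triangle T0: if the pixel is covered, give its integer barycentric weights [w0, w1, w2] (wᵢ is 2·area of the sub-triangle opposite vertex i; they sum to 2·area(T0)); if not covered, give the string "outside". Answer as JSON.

T0:
  2·area = 72
  edge (15, 1)→(8, 6): d=(-7,5) right/bottom  bias=-1
  edge (8, 6)→(2, 0): d=(-6,-6) top-left  bias=+0
  edge (2, 0)→(15, 1): d=(13,1) right/bottom  bias=-1
    (1,0)@(3, 1): e=[60,0,12] → █  [on edge]
    (2,0)@(5, 1): e=[50,12,10] → █
    (3,0)@(7, 1): e=[40,24,8] → █
    (4,0)@(9, 1): e=[30,36,6] → █
    (5,0)@(11, 1): e=[20,48,4] → █
    (6,0)@(13, 1): e=[10,60,2] → █
    (7,0)@(15, 1): e=[0,72,0] → ·  [on edge]
    (1,1)@(3, 3): e=[46,-12,38] → ·
    (2,1)@(5, 3): e=[36,0,36] → █  [on edge]
    (6,1)@(13, 3): e=[-4,48,28] → ·
    (2,2)@(5, 5): e=[22,-12,62] → ·
    (3,2)@(7, 5): e=[12,0,60] → █  [on edge]
    (4,3)@(9, 7): e=[-12,0,84] → ·  [on edge]
  covered (12 px):
    · █ █ █ █ █ █ · ·
    · · █ █ █ █ · · ·
    · · · █ █ · · · ·
    · · · · · · · · ·
T1:
  2·area = 17
  edge (4, 0)→(15, 1): d=(11,1) right/bottom  bias=-1
  edge (15, 1)→(9, 2): d=(-6,1) right/bottom  bias=-1
  edge (9, 2)→(4, 0): d=(-5,-2) top-left  bias=+0
    (3,0)@(7, 1): e=[8,8,1] → █
    (4,0)@(9, 1): e=[6,6,5] → █
    (5,0)@(11, 1): e=[4,4,9] → █
    (6,0)@(13, 1): e=[2,2,13] → █
    (7,0)@(15, 1): e=[0,0,17] → ·  [on edge]
    (1,1)@(3, 3): e=[34,0,-17] → ·  [on edge]
    (3,1)@(7, 3): e=[30,-4,-9] → ·
    (4,1)@(9, 3): e=[28,-6,-5] → ·
    (5,1)@(11, 3): e=[26,-8,-1] → ·
    (6,1)@(13, 3): e=[24,-10,3] → ·
  covered (4 px):
    · · · █ █ █ █ · ·
    · · · · · · · · ·
    · · · · · · · · ·
    · · · · · · · · ·
T2:
  2·area = 28  (B↔C swapped to make it positive)
  edge (10, 4)→(0, 8): d=(-10,4) right/bottom  bias=-1
  edge (0, 8)→(8, 2): d=(8,-6) top-left  bias=+0
  edge (8, 2)→(10, 4): d=(2,2) right/bottom  bias=-1
    (3,0)@(7, 1): e=[42,-14,0] → ·  [on edge]
    (3,1)@(7, 3): e=[22,2,4] → █
    (4,1)@(9, 3): e=[14,14,0] → ·  [on edge]
    (2,2)@(5, 5): e=[10,6,12] → █
    (4,2)@(9, 5): e=[-6,30,4] → ·
    (5,2)@(11, 5): e=[-14,42,0] → ·  [on edge]
    (2,3)@(5, 7): e=[-10,22,16] → ·
    (3,3)@(7, 7): e=[-18,34,12] → ·
    (6,3)@(13, 7): e=[-42,70,0] → ·  [on edge]
  covered (3 px):
    · · · · · · · · ·
    · · · █ · · · · ·
    · · █ █ · · · · ·
    · · · · · · · · ·

Answer: [36,6,30]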